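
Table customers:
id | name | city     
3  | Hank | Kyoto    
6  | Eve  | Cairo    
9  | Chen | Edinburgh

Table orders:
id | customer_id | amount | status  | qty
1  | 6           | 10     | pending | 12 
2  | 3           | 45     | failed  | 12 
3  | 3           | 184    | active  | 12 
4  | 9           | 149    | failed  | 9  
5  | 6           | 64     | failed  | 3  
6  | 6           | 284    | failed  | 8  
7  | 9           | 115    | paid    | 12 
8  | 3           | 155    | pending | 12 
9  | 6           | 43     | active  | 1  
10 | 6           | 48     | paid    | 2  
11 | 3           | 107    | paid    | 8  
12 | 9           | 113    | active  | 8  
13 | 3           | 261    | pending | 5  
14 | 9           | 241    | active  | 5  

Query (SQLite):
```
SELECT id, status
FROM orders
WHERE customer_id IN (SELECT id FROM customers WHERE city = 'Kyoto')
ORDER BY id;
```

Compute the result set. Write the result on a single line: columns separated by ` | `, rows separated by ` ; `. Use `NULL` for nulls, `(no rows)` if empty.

2 | failed ; 3 | active ; 8 | pending ; 11 | paid ; 13 | pending

Inner query: customers.id where city = 'Kyoto'.
Outer: keep orders rows whose customer_id is in that set.
Inner query → {3}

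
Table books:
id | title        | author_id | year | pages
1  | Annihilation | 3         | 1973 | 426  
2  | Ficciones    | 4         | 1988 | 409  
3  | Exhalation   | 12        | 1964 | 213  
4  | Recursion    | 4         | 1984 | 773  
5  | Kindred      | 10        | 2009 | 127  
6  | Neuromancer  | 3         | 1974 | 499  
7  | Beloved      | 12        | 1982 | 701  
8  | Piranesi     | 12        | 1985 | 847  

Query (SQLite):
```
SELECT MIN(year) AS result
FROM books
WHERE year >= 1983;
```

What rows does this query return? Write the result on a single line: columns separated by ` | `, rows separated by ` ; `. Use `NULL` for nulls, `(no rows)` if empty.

1984

Rows where year >= 1983 → year values: [1988, 1984, 2009, 1985].
MIN of non-NULL values = 1984.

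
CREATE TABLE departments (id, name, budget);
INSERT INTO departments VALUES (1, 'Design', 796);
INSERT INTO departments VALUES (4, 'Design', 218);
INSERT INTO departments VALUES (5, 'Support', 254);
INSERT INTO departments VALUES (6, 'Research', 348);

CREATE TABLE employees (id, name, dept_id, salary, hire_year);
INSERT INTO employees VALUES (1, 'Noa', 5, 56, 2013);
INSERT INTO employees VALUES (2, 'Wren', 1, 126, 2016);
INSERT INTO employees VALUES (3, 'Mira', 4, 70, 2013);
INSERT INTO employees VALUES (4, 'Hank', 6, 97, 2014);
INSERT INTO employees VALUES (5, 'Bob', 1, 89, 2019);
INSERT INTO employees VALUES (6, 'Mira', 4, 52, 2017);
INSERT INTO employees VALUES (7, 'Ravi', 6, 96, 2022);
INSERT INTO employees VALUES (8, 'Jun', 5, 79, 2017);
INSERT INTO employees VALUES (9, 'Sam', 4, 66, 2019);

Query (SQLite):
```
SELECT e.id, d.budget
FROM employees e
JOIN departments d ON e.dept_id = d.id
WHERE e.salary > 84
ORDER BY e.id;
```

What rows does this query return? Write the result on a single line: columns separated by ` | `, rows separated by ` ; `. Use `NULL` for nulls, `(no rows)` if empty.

2 | 796 ; 4 | 348 ; 5 | 796 ; 7 | 348

Each employees row matches the departments row where dept_id = departments.id.
Then keep rows with e.salary > 84.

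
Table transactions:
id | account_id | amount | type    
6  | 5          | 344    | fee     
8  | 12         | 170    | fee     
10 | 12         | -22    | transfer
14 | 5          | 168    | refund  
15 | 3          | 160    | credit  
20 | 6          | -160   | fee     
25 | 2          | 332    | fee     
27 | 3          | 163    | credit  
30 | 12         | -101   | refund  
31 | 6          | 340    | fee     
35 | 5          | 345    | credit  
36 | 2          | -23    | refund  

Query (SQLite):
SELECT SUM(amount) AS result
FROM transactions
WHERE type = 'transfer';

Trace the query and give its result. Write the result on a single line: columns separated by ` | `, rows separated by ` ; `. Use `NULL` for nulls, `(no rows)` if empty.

-22

Rows where type='transfer' → amount values: [-22].
SUM of non-NULL values = -22.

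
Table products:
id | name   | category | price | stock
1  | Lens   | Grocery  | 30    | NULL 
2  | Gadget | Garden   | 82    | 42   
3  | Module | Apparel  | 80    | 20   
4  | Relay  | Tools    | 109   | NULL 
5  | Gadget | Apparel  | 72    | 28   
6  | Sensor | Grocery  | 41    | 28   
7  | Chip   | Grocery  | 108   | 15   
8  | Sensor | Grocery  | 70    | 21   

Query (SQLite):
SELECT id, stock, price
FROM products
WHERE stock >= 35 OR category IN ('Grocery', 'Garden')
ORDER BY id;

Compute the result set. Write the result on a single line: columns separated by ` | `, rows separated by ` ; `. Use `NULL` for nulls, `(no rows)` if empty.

1 | NULL | 30 ; 2 | 42 | 82 ; 6 | 28 | 41 ; 7 | 15 | 108 ; 8 | 21 | 70

stock >= 35: ids {2}
category IN ('Grocery', 'Garden'): ids {1, 2, 6, 7, 8}
Combine with OR.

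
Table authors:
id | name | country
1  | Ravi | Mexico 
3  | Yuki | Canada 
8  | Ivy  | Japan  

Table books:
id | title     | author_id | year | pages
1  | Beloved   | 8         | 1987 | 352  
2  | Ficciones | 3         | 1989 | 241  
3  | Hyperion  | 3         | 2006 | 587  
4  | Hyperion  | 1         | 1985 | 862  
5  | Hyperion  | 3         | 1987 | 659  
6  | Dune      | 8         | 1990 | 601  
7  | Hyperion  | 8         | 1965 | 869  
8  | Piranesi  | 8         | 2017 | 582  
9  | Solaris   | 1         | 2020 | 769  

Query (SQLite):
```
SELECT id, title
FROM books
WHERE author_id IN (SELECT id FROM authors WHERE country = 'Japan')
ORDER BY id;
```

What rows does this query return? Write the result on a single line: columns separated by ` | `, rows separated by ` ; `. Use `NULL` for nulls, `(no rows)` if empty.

Inner query: authors.id where country = 'Japan'.
Outer: keep books rows whose author_id is in that set.
Inner query → {8}

1 | Beloved ; 6 | Dune ; 7 | Hyperion ; 8 | Piranesi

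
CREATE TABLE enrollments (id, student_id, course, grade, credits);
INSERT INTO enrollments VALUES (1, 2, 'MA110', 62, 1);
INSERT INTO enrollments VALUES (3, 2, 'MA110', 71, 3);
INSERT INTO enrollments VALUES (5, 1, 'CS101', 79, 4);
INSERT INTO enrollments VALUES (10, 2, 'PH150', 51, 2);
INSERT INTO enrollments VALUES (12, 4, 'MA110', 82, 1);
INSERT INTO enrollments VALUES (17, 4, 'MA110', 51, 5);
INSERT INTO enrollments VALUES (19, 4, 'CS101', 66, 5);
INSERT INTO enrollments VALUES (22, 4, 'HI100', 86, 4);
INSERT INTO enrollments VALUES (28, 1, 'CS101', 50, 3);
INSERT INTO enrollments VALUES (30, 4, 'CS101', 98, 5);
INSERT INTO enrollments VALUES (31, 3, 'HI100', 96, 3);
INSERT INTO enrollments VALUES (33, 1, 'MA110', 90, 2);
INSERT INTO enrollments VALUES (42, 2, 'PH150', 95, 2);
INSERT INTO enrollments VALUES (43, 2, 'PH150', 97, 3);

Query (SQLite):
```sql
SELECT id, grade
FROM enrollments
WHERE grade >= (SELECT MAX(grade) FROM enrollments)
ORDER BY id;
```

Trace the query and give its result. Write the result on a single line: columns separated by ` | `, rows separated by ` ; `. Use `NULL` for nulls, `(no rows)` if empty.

30 | 98

Scalar subquery: MAX(grade) over all enrollments rows = 98.
Keep rows where grade >= that value.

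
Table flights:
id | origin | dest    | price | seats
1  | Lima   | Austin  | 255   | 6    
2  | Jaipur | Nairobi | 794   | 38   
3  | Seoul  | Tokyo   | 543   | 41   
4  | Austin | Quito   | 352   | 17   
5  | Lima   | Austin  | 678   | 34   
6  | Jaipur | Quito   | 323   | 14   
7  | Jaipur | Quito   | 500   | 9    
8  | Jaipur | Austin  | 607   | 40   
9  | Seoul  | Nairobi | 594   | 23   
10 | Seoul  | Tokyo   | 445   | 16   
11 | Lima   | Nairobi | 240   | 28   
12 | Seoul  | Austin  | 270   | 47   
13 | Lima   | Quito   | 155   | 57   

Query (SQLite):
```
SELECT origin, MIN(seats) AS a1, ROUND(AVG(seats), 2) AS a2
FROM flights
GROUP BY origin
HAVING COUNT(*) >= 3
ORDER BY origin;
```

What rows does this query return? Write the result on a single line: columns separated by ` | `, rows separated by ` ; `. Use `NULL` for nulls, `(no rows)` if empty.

Group flights by origin.
Per group compute: MIN(seats), ROUND(AVG(seats), 2).
HAVING: drop groups with fewer than 3 rows.
  Austin: ids {4} → MIN(seats)=17, ROUND(AVG(seats), 2)=17
  Jaipur: ids {2, 6, 7, 8} → MIN(seats)=9, ROUND(AVG(seats), 2)=25.25
  Lima: ids {1, 5, 11, 13} → MIN(seats)=6, ROUND(AVG(seats), 2)=31.25
  Seoul: ids {3, 9, 10, 12} → MIN(seats)=16, ROUND(AVG(seats), 2)=31.75

Jaipur | 9 | 25.25 ; Lima | 6 | 31.25 ; Seoul | 16 | 31.75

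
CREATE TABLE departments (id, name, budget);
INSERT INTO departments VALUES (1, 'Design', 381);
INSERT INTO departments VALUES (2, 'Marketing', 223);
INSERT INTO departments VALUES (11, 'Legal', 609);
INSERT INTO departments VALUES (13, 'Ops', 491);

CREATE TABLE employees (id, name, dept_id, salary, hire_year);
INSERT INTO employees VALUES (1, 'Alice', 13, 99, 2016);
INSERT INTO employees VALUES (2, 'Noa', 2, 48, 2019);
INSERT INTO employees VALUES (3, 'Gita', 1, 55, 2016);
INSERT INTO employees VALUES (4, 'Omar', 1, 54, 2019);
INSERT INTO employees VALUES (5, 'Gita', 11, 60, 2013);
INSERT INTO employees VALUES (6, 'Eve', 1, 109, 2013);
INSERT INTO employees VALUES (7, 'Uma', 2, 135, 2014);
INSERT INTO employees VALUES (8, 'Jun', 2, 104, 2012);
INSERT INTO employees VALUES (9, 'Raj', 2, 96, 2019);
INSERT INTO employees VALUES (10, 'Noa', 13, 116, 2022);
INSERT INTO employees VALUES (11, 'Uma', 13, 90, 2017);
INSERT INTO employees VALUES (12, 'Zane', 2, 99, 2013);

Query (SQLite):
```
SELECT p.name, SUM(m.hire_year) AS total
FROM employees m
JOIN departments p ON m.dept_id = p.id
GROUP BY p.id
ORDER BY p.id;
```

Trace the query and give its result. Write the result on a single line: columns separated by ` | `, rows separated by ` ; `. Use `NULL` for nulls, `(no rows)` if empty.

Design | 6048 ; Marketing | 10077 ; Legal | 2013 ; Ops | 6055

Join each employees row to its departments via dept_id.
Group joined rows by departments.id; compute SUM(m.hire_year) per group.
  1: ids {3, 4, 6} → SUM(m.hire_year)=6048
  2: ids {2, 7, 8, 9, 12} → SUM(m.hire_year)=10077
  11: ids {5} → SUM(m.hire_year)=2013
  13: ids {1, 10, 11} → SUM(m.hire_year)=6055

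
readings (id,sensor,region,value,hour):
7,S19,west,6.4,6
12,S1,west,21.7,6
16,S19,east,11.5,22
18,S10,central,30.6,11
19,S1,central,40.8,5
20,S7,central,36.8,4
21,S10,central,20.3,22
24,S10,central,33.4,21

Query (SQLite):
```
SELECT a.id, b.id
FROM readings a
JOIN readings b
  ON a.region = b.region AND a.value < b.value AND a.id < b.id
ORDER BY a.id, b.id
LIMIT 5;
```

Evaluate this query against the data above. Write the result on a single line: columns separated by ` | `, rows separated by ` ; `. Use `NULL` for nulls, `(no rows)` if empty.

7 | 12 ; 18 | 19 ; 18 | 20 ; 18 | 24 ; 21 | 24

Pairs (a,b) with same region, a.value < b.value, a.id < b.id.
region groups: central:{18,19,20,21,24} east:{16} west:{7,12}
Ordered by (a.id, b.id); first 5.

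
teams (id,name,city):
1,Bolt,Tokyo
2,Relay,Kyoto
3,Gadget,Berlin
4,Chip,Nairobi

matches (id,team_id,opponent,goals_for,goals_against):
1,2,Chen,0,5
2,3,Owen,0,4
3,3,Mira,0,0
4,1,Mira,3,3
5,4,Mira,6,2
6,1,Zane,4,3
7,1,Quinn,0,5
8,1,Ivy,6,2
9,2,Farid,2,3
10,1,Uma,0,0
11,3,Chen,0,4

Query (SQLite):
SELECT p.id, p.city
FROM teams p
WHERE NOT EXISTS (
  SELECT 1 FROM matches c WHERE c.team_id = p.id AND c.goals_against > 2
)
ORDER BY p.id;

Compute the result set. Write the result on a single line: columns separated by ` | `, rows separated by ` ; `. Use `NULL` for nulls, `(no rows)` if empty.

4 | Nairobi

For each teams row, check whether any matches with matching team_id has goals_against > 2.
Keep rows where that is false.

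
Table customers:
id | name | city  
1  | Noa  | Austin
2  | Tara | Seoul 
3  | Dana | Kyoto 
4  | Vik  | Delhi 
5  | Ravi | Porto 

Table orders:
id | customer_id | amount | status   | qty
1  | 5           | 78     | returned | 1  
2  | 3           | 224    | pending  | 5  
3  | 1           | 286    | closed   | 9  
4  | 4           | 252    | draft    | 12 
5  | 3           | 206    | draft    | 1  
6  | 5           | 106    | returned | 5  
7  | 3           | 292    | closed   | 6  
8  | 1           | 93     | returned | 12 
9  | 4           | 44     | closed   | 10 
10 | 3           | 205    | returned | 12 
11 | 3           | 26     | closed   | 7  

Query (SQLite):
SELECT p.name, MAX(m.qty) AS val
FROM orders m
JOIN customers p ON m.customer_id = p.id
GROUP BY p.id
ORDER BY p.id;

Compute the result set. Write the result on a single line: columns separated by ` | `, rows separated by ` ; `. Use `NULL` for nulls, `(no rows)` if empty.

Noa | 12 ; Dana | 12 ; Vik | 12 ; Ravi | 5

Join each orders row to its customers via customer_id.
Group joined rows by customers.id; compute MAX(m.qty) per group.
  1: ids {3, 8} → MAX(m.qty)=12
  3: ids {2, 5, 7, 10, 11} → MAX(m.qty)=12
  4: ids {4, 9} → MAX(m.qty)=12
  5: ids {1, 6} → MAX(m.qty)=5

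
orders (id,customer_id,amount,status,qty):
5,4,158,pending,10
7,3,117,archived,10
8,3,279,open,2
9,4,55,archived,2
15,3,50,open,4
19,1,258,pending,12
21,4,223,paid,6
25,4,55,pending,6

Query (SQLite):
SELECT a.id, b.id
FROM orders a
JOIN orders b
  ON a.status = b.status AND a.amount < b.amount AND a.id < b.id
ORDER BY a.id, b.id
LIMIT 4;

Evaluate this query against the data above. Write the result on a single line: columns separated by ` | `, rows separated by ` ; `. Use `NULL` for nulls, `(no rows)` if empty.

Pairs (a,b) with same status, a.amount < b.amount, a.id < b.id.
status groups: archived:{7,9} open:{8,15} paid:{21} pending:{5,19,25}
Ordered by (a.id, b.id); first 4.

5 | 19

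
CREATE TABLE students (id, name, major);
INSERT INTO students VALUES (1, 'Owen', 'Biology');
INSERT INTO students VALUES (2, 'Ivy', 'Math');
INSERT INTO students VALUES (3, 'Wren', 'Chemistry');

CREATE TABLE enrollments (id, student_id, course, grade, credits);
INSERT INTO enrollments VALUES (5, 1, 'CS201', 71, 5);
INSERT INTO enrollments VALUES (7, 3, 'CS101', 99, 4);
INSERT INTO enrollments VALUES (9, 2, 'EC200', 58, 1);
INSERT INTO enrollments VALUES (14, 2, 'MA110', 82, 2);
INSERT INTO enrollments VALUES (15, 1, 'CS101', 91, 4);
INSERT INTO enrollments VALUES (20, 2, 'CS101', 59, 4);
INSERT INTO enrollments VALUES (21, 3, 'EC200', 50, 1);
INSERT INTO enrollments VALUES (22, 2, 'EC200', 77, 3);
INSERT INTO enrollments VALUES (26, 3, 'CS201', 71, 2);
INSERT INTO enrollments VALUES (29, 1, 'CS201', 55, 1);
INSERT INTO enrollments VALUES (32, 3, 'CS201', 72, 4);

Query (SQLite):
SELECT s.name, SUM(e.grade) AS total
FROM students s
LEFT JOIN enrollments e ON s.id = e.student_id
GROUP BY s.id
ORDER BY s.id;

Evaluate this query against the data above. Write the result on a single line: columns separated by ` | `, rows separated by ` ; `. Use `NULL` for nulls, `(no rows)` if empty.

LEFT JOIN keeps every students row; unmatched ones get NULL for enrollments columns.
Group by students.id and compute SUM(e.grade). SUM over an all-NULL group is NULL.
  1: ids {5, 15, 29} → SUM(e.grade)=217
  2: ids {9, 14, 20, 22} → SUM(e.grade)=276
  3: ids {7, 21, 26, 32} → SUM(e.grade)=292

Owen | 217 ; Ivy | 276 ; Wren | 292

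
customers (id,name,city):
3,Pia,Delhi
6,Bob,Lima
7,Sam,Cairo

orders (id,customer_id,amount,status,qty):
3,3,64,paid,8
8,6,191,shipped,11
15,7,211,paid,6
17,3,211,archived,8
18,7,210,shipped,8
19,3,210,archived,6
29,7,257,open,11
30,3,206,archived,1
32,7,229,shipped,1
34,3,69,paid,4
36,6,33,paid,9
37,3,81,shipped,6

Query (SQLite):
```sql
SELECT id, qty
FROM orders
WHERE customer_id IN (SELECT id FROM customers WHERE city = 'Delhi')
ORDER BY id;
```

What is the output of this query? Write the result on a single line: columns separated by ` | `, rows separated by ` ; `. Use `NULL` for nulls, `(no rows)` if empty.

3 | 8 ; 17 | 8 ; 19 | 6 ; 30 | 1 ; 34 | 4 ; 37 | 6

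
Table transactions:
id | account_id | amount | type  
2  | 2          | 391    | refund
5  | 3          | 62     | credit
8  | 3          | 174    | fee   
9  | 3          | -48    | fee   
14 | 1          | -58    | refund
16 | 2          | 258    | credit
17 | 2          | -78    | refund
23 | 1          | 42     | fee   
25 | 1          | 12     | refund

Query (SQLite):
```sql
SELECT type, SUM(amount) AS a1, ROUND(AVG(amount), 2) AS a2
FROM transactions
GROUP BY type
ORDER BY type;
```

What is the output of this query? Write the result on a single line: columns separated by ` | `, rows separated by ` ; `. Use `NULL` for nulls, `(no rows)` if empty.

Group transactions by type.
Per group compute: SUM(amount), ROUND(AVG(amount), 2).
  credit: ids {5, 16} → SUM(amount)=320, ROUND(AVG(amount), 2)=160
  fee: ids {8, 9, 23} → SUM(amount)=168, ROUND(AVG(amount), 2)=56
  refund: ids {2, 14, 17, 25} → SUM(amount)=267, ROUND(AVG(amount), 2)=66.75

credit | 320 | 160 ; fee | 168 | 56 ; refund | 267 | 66.75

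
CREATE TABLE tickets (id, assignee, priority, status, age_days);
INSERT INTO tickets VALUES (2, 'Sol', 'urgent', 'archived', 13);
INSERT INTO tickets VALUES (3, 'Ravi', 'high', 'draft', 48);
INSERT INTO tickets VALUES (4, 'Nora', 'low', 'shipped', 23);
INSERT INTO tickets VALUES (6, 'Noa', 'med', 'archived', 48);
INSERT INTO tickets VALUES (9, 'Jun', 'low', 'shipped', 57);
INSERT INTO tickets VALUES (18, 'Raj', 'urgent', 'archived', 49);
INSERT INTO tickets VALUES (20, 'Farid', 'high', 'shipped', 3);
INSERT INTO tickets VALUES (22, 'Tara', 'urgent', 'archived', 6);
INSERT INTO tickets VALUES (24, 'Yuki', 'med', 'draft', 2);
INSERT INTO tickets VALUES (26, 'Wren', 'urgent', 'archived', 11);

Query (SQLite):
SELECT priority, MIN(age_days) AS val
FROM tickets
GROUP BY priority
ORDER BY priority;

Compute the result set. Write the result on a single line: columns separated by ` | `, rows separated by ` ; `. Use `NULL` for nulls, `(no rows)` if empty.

high | 3 ; low | 23 ; med | 2 ; urgent | 6

Partition tickets by priority; compute MIN(age_days) within each group.
  high: ids {3, 20} → MIN(age_days)=3
  low: ids {4, 9} → MIN(age_days)=23
  med: ids {6, 24} → MIN(age_days)=2
  urgent: ids {2, 18, 22, 26} → MIN(age_days)=6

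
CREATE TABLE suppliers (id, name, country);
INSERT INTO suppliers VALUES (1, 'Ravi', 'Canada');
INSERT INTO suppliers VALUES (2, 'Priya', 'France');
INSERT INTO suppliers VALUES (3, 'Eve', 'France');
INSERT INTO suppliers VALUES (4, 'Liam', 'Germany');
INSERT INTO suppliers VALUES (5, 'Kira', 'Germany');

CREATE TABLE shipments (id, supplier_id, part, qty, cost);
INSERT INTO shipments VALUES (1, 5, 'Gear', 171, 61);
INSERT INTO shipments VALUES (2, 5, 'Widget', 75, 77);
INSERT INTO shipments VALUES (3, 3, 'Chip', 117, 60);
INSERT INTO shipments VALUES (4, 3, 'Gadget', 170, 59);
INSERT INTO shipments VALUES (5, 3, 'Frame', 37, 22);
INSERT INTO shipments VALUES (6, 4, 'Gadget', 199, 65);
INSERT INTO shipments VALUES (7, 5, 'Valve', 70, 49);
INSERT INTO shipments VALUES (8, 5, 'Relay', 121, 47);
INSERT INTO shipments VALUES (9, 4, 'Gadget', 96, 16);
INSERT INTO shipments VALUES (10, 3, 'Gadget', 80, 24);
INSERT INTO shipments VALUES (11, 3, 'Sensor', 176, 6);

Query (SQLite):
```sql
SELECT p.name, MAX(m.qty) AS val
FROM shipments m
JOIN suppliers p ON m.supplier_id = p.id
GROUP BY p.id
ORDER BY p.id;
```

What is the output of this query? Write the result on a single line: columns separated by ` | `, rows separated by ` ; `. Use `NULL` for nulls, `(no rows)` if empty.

Eve | 176 ; Liam | 199 ; Kira | 171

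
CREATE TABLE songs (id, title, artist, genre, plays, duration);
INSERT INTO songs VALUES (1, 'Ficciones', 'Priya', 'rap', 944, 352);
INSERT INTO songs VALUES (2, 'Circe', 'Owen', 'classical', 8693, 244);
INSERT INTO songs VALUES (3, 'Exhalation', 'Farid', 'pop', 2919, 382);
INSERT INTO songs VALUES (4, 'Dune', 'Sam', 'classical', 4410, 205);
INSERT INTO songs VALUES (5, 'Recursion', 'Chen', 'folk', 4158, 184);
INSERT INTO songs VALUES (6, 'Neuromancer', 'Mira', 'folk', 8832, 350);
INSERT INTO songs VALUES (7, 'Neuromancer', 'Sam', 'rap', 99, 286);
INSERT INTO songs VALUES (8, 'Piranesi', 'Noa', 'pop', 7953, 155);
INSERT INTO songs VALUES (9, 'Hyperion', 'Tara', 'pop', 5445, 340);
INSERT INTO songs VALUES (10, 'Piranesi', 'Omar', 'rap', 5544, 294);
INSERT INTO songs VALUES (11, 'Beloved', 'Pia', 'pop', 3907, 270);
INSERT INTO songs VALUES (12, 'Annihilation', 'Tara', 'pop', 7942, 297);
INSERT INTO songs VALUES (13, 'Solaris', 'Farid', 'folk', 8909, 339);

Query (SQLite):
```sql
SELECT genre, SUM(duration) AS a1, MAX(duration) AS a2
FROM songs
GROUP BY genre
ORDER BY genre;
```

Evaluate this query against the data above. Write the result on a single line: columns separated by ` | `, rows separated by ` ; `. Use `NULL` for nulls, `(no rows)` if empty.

Group songs by genre.
Per group compute: SUM(duration), MAX(duration).
  classical: ids {2, 4} → SUM(duration)=449, MAX(duration)=244
  folk: ids {5, 6, 13} → SUM(duration)=873, MAX(duration)=350
  pop: ids {3, 8, 9, 11, 12} → SUM(duration)=1444, MAX(duration)=382
  rap: ids {1, 7, 10} → SUM(duration)=932, MAX(duration)=352

classical | 449 | 244 ; folk | 873 | 350 ; pop | 1444 | 382 ; rap | 932 | 352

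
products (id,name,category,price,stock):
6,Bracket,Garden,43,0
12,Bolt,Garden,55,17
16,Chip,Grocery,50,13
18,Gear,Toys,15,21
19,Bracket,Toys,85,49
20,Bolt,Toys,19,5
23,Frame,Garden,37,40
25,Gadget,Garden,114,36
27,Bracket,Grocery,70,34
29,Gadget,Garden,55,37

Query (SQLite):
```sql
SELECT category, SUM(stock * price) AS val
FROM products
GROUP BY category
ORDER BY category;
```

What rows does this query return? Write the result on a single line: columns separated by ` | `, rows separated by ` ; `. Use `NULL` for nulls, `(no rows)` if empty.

Garden | 8554 ; Grocery | 3030 ; Toys | 4575

For each row compute stock * price.
Group by category; take SUM of the expression per group.
  Garden: ids {6, 12, 23, 25, 29} → SUM(stock * price)=8554
  Grocery: ids {16, 27} → SUM(stock * price)=3030
  Toys: ids {18, 19, 20} → SUM(stock * price)=4575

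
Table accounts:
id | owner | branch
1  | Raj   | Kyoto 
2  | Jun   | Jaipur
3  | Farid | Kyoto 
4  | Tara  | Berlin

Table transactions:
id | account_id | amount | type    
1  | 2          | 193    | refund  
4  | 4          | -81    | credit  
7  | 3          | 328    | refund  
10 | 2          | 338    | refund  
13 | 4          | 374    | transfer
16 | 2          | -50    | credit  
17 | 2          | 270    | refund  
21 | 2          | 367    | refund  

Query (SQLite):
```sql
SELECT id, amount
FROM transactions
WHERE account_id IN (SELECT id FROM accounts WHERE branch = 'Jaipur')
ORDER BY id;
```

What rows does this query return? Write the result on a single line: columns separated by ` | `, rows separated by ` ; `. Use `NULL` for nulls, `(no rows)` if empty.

1 | 193 ; 10 | 338 ; 16 | -50 ; 17 | 270 ; 21 | 367

Inner query: accounts.id where branch = 'Jaipur'.
Outer: keep transactions rows whose account_id is in that set.
Inner query → {2}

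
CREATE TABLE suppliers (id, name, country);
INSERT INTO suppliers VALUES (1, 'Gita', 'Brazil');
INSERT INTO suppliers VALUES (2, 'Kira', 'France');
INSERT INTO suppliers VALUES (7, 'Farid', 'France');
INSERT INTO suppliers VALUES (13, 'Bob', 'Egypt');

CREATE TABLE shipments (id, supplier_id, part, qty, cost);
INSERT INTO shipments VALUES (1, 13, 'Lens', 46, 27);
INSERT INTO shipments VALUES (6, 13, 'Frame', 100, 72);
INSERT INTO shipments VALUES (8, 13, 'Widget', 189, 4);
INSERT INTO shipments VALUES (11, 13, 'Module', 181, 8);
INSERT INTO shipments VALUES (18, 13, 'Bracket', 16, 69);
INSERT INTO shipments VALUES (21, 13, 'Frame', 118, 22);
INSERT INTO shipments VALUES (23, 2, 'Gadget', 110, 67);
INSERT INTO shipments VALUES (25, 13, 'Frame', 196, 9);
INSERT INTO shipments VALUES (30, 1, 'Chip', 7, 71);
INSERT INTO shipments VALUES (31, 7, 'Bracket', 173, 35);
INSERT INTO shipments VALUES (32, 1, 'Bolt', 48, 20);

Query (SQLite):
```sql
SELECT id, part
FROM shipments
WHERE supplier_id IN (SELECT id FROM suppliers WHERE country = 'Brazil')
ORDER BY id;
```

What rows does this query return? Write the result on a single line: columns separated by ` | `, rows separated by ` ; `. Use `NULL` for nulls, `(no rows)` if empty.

30 | Chip ; 32 | Bolt

Inner query: suppliers.id where country = 'Brazil'.
Outer: keep shipments rows whose supplier_id is in that set.
Inner query → {1}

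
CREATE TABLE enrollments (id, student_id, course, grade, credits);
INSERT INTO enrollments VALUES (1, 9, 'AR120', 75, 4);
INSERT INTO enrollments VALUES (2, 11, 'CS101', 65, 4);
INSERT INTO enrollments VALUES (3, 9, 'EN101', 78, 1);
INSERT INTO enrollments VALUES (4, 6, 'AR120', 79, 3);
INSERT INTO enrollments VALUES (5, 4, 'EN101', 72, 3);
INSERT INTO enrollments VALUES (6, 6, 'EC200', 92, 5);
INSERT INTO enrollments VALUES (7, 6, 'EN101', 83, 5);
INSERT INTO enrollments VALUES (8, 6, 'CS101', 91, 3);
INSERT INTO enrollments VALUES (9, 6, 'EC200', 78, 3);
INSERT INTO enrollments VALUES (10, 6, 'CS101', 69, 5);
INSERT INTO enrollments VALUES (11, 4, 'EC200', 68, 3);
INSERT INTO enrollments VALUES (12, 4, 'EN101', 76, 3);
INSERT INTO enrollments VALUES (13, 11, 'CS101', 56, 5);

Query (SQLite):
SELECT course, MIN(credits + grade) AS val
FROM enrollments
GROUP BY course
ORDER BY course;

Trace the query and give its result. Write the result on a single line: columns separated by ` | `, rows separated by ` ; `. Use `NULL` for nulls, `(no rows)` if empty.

For each row compute credits + grade.
Group by course; take MIN of the expression per group.
  AR120: ids {1, 4} → MIN(credits + grade)=79
  CS101: ids {2, 8, 10, 13} → MIN(credits + grade)=61
  EC200: ids {6, 9, 11} → MIN(credits + grade)=71
  EN101: ids {3, 5, 7, 12} → MIN(credits + grade)=75

AR120 | 79 ; CS101 | 61 ; EC200 | 71 ; EN101 | 75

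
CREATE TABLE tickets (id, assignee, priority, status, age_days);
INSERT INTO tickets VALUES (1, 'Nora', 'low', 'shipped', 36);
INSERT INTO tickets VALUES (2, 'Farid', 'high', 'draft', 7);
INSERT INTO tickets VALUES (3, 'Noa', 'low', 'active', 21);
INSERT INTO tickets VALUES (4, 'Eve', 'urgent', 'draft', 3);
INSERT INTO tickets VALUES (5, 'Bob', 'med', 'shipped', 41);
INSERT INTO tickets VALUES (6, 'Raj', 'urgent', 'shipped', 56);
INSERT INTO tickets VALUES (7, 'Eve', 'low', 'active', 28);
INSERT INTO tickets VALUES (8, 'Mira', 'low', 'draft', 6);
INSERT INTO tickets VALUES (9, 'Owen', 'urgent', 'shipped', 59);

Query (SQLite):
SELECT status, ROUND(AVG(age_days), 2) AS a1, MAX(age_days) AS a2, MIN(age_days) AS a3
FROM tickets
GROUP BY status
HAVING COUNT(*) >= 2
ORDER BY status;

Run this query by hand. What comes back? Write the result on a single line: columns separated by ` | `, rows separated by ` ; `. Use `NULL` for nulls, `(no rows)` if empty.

active | 24.5 | 28 | 21 ; draft | 5.33 | 7 | 3 ; shipped | 48 | 59 | 36

Group tickets by status.
Per group compute: ROUND(AVG(age_days), 2), MAX(age_days), MIN(age_days).
HAVING: drop groups with fewer than 2 rows.
  active: ids {3, 7} → ROUND(AVG(age_days), 2)=24.5, MAX(age_days)=28, MIN(age_days)=21
  draft: ids {2, 4, 8} → ROUND(AVG(age_days), 2)=5.33, MAX(age_days)=7, MIN(age_days)=3
  shipped: ids {1, 5, 6, 9} → ROUND(AVG(age_days), 2)=48, MAX(age_days)=59, MIN(age_days)=36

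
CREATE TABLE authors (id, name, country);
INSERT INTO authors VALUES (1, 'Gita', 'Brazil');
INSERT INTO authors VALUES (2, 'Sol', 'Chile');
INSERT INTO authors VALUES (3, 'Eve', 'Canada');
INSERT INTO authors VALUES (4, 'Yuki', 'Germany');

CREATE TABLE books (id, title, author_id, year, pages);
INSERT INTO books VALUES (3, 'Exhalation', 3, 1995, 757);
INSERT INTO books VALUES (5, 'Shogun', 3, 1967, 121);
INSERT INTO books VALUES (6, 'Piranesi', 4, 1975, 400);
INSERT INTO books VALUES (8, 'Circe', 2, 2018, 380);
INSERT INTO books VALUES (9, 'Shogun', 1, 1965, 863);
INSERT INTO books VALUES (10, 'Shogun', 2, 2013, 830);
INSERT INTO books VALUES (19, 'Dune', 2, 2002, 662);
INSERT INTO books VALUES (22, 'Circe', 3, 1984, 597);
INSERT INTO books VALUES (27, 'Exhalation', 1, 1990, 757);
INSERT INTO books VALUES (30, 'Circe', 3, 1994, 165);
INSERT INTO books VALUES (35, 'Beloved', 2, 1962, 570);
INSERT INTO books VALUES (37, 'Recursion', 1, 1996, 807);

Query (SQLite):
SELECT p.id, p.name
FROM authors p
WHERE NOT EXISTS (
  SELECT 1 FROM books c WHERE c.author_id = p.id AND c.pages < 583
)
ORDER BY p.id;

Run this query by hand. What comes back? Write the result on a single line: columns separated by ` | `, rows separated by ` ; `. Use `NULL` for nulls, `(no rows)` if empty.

1 | Gita

For each authors row, check whether any books with matching author_id has pages < 583.
Keep rows where that is false.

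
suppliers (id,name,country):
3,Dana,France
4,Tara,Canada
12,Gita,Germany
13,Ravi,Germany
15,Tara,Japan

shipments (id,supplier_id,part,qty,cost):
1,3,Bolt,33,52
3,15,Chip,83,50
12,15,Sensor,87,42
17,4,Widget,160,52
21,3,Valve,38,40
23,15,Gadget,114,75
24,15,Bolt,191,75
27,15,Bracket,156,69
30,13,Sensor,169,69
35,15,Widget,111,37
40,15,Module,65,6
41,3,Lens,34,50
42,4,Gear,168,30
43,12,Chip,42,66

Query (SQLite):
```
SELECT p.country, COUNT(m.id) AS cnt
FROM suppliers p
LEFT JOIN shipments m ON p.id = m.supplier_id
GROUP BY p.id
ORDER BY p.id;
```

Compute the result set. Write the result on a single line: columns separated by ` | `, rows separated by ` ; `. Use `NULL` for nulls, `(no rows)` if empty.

France | 3 ; Canada | 2 ; Germany | 1 ; Germany | 1 ; Japan | 7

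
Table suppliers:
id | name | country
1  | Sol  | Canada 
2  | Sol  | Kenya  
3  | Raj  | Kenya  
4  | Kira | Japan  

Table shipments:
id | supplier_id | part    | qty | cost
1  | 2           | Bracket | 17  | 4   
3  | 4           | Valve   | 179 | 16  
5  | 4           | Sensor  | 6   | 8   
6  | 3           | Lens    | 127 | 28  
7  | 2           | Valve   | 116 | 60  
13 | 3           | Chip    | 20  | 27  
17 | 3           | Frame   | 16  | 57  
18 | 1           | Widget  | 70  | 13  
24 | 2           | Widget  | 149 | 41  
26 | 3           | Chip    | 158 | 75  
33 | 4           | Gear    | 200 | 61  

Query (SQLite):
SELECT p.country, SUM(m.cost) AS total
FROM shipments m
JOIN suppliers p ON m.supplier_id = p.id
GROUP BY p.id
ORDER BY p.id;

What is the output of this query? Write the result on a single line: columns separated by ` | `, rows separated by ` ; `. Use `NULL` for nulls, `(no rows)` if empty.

Canada | 13 ; Kenya | 105 ; Kenya | 187 ; Japan | 85

Join each shipments row to its suppliers via supplier_id.
Group joined rows by suppliers.id; compute SUM(m.cost) per group.
  1: ids {18} → SUM(m.cost)=13
  2: ids {1, 7, 24} → SUM(m.cost)=105
  3: ids {6, 13, 17, 26} → SUM(m.cost)=187
  4: ids {3, 5, 33} → SUM(m.cost)=85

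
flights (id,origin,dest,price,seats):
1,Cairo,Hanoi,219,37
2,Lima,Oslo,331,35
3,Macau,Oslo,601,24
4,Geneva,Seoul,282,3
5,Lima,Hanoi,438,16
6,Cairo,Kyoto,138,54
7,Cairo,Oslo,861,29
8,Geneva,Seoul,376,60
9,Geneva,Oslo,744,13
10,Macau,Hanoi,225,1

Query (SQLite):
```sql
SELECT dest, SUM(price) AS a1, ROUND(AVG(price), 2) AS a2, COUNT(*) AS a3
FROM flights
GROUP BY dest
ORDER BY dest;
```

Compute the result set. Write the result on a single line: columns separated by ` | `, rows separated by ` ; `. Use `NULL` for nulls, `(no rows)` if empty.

Group flights by dest.
Per group compute: SUM(price), ROUND(AVG(price), 2), COUNT(*).
  Hanoi: ids {1, 5, 10} → SUM(price)=882, ROUND(AVG(price), 2)=294, COUNT(*)=3
  Kyoto: ids {6} → SUM(price)=138, ROUND(AVG(price), 2)=138, COUNT(*)=1
  Oslo: ids {2, 3, 7, 9} → SUM(price)=2537, ROUND(AVG(price), 2)=634.25, COUNT(*)=4
  Seoul: ids {4, 8} → SUM(price)=658, ROUND(AVG(price), 2)=329, COUNT(*)=2

Hanoi | 882 | 294 | 3 ; Kyoto | 138 | 138 | 1 ; Oslo | 2537 | 634.25 | 4 ; Seoul | 658 | 329 | 2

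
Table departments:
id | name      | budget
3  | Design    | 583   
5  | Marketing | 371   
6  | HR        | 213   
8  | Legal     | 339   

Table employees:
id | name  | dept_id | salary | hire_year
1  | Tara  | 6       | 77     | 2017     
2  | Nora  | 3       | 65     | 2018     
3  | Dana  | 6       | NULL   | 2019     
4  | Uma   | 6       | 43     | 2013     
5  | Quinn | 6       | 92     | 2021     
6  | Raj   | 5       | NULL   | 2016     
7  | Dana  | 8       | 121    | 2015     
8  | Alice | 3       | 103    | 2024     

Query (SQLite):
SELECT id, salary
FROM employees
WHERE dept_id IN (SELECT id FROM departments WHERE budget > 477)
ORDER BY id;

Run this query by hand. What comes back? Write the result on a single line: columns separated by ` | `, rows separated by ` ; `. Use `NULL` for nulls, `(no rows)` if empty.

2 | 65 ; 8 | 103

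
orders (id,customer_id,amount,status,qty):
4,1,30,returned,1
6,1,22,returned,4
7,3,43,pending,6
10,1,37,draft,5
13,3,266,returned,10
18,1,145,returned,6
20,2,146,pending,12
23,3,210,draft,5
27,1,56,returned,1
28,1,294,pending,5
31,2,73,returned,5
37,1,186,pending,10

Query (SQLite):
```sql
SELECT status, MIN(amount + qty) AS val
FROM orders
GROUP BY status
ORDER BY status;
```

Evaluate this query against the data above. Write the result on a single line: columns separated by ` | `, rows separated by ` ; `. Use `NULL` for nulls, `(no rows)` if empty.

draft | 42 ; pending | 49 ; returned | 26

For each row compute amount + qty.
Group by status; take MIN of the expression per group.
  draft: ids {10, 23} → MIN(amount + qty)=42
  pending: ids {7, 20, 28, 37} → MIN(amount + qty)=49
  returned: ids {4, 6, 13, 18, 27, 31} → MIN(amount + qty)=26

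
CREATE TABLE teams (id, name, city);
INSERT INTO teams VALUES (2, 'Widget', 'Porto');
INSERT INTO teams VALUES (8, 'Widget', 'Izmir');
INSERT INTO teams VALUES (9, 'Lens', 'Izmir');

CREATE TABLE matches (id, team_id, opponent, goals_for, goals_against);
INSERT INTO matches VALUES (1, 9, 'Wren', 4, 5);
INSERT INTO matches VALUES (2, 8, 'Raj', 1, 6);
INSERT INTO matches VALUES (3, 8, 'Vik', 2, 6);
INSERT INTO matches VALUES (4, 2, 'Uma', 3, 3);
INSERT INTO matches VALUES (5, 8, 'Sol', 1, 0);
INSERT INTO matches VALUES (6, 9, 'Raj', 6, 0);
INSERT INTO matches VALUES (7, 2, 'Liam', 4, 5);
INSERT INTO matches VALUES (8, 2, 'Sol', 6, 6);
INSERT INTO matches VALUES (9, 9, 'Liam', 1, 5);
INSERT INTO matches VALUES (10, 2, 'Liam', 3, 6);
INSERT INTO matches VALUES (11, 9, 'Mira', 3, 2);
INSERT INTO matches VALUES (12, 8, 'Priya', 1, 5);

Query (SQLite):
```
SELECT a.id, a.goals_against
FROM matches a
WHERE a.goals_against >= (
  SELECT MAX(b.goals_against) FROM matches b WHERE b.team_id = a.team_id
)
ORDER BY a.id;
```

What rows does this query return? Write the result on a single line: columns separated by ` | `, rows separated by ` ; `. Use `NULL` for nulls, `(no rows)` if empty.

1 | 5 ; 2 | 6 ; 3 | 6 ; 8 | 6 ; 9 | 5 ; 10 | 6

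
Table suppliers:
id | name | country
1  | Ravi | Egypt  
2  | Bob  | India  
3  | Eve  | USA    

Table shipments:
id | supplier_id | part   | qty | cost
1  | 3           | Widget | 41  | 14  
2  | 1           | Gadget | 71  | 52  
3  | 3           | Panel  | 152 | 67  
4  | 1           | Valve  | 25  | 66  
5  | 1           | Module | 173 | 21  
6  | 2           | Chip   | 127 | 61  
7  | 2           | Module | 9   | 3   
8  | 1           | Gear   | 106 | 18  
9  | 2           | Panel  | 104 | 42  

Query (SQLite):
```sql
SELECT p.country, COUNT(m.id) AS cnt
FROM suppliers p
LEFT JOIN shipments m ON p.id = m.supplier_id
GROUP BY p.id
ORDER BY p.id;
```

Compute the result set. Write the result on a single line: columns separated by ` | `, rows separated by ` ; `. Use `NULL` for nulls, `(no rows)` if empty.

LEFT JOIN keeps every suppliers row; unmatched ones get NULL for shipments columns.
Group by suppliers.id and compute COUNT(m.id). COUNT(col) of an all-NULL group is 0.
  1: ids {2, 4, 5, 8} → COUNT(m.id)=4
  2: ids {6, 7, 9} → COUNT(m.id)=3
  3: ids {1, 3} → COUNT(m.id)=2

Egypt | 4 ; India | 3 ; USA | 2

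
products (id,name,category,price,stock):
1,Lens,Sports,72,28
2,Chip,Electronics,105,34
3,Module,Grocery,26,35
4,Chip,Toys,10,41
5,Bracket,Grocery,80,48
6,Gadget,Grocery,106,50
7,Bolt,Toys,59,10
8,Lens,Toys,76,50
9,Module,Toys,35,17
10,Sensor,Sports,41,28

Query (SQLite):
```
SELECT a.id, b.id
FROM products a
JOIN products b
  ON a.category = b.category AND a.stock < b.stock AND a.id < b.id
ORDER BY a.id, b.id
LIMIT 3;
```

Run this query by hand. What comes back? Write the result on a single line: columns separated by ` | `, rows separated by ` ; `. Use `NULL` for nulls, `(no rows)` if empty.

3 | 5 ; 3 | 6 ; 4 | 8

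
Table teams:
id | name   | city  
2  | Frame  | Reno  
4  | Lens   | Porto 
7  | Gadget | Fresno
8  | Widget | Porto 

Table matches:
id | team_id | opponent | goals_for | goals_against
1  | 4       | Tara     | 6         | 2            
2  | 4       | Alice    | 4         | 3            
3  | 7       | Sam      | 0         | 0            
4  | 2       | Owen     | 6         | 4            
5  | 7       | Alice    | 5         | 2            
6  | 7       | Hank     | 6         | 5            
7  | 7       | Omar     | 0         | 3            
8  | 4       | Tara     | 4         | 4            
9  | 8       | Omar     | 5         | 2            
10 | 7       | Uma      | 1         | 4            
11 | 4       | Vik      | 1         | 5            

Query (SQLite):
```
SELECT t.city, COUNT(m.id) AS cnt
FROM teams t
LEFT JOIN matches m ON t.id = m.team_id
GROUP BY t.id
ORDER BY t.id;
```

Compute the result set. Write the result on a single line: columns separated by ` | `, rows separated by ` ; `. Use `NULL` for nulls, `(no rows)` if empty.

LEFT JOIN keeps every teams row; unmatched ones get NULL for matches columns.
Group by teams.id and compute COUNT(m.id). COUNT(col) of an all-NULL group is 0.
  2: ids {4} → COUNT(m.id)=1
  4: ids {1, 2, 8, 11} → COUNT(m.id)=4
  7: ids {3, 5, 6, 7, 10} → COUNT(m.id)=5
  8: ids {9} → COUNT(m.id)=1

Reno | 1 ; Porto | 4 ; Fresno | 5 ; Porto | 1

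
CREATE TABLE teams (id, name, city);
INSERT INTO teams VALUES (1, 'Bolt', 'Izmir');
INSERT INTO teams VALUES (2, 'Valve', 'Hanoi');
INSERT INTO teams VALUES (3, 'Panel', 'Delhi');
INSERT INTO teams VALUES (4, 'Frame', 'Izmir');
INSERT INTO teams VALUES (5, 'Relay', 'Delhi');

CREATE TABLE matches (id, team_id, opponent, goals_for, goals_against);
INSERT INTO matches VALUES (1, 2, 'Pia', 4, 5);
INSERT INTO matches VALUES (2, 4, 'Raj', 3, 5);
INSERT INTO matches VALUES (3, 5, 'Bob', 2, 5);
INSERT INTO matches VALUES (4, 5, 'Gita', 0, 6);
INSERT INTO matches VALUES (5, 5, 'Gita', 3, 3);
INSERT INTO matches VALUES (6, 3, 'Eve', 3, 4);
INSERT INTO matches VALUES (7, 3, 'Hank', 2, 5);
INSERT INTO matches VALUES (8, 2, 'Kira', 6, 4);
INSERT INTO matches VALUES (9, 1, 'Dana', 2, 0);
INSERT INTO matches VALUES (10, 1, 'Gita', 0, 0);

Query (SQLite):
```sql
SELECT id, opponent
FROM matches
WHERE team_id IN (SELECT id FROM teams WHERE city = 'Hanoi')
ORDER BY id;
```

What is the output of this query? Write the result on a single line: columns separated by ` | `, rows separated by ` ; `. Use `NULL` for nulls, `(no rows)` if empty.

Inner query: teams.id where city = 'Hanoi'.
Outer: keep matches rows whose team_id is in that set.
Inner query → {2}

1 | Pia ; 8 | Kira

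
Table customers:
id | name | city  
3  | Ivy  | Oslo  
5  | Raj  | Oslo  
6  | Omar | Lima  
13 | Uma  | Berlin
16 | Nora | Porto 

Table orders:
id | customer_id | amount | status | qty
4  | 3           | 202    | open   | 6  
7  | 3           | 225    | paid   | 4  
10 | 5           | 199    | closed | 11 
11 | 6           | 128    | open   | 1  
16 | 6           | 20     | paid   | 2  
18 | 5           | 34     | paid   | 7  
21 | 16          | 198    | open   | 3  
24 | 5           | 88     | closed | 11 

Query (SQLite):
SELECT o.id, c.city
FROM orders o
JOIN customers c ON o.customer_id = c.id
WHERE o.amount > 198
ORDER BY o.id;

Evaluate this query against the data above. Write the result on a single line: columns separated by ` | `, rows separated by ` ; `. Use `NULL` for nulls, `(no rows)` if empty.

4 | Oslo ; 7 | Oslo ; 10 | Oslo

Each orders row matches the customers row where customer_id = customers.id.
Then keep rows with o.amount > 198.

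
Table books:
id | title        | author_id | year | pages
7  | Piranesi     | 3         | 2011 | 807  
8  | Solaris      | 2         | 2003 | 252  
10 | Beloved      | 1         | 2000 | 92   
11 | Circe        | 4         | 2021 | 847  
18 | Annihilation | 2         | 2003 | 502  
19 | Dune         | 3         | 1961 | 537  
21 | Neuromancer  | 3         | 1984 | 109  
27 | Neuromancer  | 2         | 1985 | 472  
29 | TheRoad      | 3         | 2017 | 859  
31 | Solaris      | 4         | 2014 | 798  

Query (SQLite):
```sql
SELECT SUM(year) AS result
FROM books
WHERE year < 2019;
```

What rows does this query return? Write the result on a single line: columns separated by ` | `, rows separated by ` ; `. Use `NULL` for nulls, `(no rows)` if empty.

17978

Rows where year < 2019 → year values: [2011, 2003, 2000, 2003, 1961, 1984, 1985, 2017, 2014].
SUM of non-NULL values = 17978.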